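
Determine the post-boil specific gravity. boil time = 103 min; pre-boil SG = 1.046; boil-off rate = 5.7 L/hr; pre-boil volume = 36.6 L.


V_post = V_pre − rate·(t/60);  SG_post = 1 + (SG_pre−1)·V_pre/V_post
V_post = 36.6 − 5.7·(103/60) = 26.8150
SG_post = 1 + (1.046 − 1)·36.6/26.8150

1.0628


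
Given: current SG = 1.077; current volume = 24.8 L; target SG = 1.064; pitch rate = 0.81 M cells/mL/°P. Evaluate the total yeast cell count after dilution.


V_w = V·((SG_c−1)/(SG_t−1)−1);  °P = 259 − 259/SG_t;  cells = rate·(V+V_w)·°P
V_w = 24.8·((1.077−1)/(1.064−1)−1) = 5.0375
V_final = 24.8 + 5.0375 = 29.8375
°P = 259 − 259/1.064 = 15.5789
cells = 0.81·29.8375·15.5789

376.5178 billion cells


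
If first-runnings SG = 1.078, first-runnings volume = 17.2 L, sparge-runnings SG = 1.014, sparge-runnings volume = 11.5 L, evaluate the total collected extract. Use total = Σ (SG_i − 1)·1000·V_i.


first = (1.078 − 1)·1000·17.2 = 1341.6000
sparge = (1.014 − 1)·1000·11.5 = 161.0000
total = 1341.6000 + 161.0000

1502.6000 gravity·L


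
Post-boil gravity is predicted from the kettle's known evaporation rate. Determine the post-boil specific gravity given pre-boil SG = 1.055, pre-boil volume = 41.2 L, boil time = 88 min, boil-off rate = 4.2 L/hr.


V_post = V_pre − rate·(t/60);  SG_post = 1 + (SG_pre−1)·V_pre/V_post
V_post = 41.2 − 4.2·(88/60) = 35.0400
SG_post = 1 + (1.055 − 1)·41.2/35.0400

1.0647


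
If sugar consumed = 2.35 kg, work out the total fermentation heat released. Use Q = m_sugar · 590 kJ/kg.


Q = 2.35 · 590

1386.5000 kJ


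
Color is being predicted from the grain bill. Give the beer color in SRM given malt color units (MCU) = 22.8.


SRM = 1.4922 · MCU^0.6859
SRM = 1.4922 · 22.8^0.6859

12.7419 SRM


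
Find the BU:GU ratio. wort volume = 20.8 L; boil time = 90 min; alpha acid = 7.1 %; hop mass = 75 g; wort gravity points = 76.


U = 1.65·0.000125^(GP/1000)·(1−e^(−0.04t))/4.15;  IBU = (α/100)·m·U·1000/V;  BU:GU = IBU/GP
U = 1.65·0.000125^(76/1000)·(1−e^(−0.04·90))/4.15 = 0.1953
IBU = (7.1/100)·75·0.1953·1000/20.8 = 50.0064
BU:GU = 50.0064/76

0.6580


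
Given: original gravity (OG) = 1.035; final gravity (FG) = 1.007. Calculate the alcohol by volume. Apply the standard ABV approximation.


ABV = (OG − FG) · 131.25
ABV = (1.035 − 1.007) · 131.25

3.6750 % ABV


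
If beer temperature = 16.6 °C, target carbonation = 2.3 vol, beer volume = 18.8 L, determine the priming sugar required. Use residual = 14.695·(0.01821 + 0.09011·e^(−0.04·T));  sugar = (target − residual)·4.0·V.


residual = 14.695·(0.01821 + 0.09011·e^(−0.04·16.6)) = 0.9493
sugar = (2.3 − 0.9493)·4.0·18.8

101.5756 g


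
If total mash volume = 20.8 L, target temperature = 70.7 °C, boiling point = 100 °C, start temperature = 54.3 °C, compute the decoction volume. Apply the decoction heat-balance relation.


V_dec = V_total·(T_target − T_start)/(T_boil − T_start)
V_dec = 20.8·(70.7 − 54.3)/(100 − 54.3)

7.4643 L


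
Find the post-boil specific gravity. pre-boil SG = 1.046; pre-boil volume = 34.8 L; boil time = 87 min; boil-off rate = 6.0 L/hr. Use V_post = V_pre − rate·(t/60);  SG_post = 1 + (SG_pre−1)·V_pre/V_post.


V_post = 34.8 − 6.0·(87/60) = 26.1000
SG_post = 1 + (1.046 − 1)·34.8/26.1000

1.0613


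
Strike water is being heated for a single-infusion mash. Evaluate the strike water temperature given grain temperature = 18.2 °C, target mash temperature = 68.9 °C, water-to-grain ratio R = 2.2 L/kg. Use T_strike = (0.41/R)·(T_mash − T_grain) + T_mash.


T_strike = (0.41/2.2)·(68.9 − 18.2) + 68.9

78.3486 °C


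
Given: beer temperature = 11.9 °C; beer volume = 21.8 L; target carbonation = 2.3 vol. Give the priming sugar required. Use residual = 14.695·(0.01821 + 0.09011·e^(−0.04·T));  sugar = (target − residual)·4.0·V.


residual = 14.695·(0.01821 + 0.09011·e^(−0.04·11.9)) = 1.0903
sugar = (2.3 − 1.0903)·4.0·21.8

105.4900 g


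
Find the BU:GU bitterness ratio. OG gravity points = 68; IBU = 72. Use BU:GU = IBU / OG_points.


BU:GU = 72 / 68

1.0588


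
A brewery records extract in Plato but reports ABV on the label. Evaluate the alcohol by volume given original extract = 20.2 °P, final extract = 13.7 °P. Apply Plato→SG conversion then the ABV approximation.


SG = 259/(259 − P);  ABV = (OG − FG)·131.25
OG = 259/(259 − 20.2) = 1.0846
FG = 259/(259 − 13.7) = 1.0558
ABV = (1.0846 − 1.0558)·131.25

3.7721 % ABV


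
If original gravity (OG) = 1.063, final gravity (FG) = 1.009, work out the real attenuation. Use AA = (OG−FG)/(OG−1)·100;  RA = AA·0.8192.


AA = (1.063 − 1.009)/(1.063 − 1)·100 = 85.7143
RA = 85.7143·0.8192

70.2171 %


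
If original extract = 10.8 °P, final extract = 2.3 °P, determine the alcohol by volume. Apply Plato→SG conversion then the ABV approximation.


SG = 259/(259 − P);  ABV = (OG − FG)·131.25
OG = 259/(259 − 10.8) = 1.0435
FG = 259/(259 − 2.3) = 1.0090
ABV = (1.0435 − 1.0090)·131.25

4.5351 % ABV


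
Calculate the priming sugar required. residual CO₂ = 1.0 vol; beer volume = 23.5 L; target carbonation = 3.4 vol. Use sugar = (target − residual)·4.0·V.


sugar = (3.4 − 1.0)·4.0·23.5

225.6000 g


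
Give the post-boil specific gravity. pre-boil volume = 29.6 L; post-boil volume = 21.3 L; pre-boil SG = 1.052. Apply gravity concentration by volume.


SG_post = 1 + (SG_pre − 1)·V_pre/V_post
pts_pre = (1.052 − 1)·1000 = 52.0000
pts_post = 52.0000·29.6/21.3 = 72.2629
SG_post = 1 + 72.2629/1000

1.0723


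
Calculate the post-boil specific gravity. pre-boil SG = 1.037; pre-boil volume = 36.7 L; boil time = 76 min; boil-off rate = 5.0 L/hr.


V_post = V_pre − rate·(t/60);  SG_post = 1 + (SG_pre−1)·V_pre/V_post
V_post = 36.7 − 5.0·(76/60) = 30.3667
SG_post = 1 + (1.037 − 1)·36.7/30.3667

1.0447


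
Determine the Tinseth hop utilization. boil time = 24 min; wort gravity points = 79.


U = 1.65·0.000125^(GP/1000) · (1 − e^(−0.04·t))/4.15
bigness = 1.65·0.000125^(79/1000) = 0.8112
boil_factor = (1 − e^(−0.04·24))/4.15 = 0.1487
U = 0.8112 · 0.1487

0.1206


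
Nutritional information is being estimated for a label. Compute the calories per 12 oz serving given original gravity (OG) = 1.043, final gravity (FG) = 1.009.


ABW = (OG−FG)·131.25·0.79/FG;  °P = 259 − 259/SG (for OG→OE and FG→AE);  RE = 0.1808·OE + 0.8192·AE;  Cal = (6.9·ABW + 4·(RE−0.1))·FG·3.55
ABW = (1.043 − 1.009)·131.25·0.79/1.009 = 3.4939
OE = 259 − 259/1.043 = 10.6779 °P
AE = 259 − 259/1.009 = 2.3102 °P
RE = 0.1808·10.6779 + 0.8192·2.3102 = 3.8231 °P
Cal = (6.9·3.4939 + 4·(3.8231−0.1))·1.009·3.55

139.6976 kcal


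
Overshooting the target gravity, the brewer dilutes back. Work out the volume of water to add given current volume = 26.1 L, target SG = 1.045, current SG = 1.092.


V_water = V·((SG_curr − 1)/(SG_target − 1) − 1)
V_water = 26.1·((1.092 − 1)/(1.045 − 1) − 1)

27.2600 L


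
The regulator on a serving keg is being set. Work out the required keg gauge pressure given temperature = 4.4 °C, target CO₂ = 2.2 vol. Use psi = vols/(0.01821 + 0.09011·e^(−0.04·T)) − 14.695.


psi = 2.2/(0.01821 + 0.09011·e^(−0.04·4.4)) − 14.695

8.7647 psi


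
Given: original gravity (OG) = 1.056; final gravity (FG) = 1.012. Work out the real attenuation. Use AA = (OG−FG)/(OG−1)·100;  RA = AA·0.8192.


AA = (1.056 − 1.012)/(1.056 − 1)·100 = 78.5714
RA = 78.5714·0.8192

64.3657 %


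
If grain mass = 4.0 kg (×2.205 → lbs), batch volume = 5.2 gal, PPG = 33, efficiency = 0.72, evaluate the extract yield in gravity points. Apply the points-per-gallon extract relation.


points = lbs × PPG × eff / vol
lbs = 4.0 × 2.205 = 8.8200
points = 8.8200 × 33 × 0.72 / 5.2

40.3006 points


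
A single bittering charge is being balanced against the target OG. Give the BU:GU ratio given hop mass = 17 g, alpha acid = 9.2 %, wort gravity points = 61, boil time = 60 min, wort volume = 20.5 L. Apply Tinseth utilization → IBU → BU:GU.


U = 1.65·0.000125^(GP/1000)·(1−e^(−0.04t))/4.15;  IBU = (α/100)·m·U·1000/V;  BU:GU = IBU/GP
U = 1.65·0.000125^(61/1000)·(1−e^(−0.04·60))/4.15 = 0.2090
IBU = (9.2/100)·17·0.2090·1000/20.5 = 15.9415
BU:GU = 15.9415/61

0.2613


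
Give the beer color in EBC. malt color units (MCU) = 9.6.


SRM = 1.4922·MCU^0.6859;  EBC = SRM·1.97
SRM = 1.4922·9.6^0.6859 = 7.0399
EBC = 7.0399·1.97

13.8686 EBC


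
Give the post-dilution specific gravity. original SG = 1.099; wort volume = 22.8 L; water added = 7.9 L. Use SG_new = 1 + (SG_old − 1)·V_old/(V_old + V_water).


pts = (1.099 − 1)·1000·22.8/(22.8 + 7.9) = 73.5244
SG_new = 1 + 73.5244/1000

1.0735


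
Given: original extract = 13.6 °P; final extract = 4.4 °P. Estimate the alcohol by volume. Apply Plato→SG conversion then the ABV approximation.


SG = 259/(259 − P);  ABV = (OG − FG)·131.25
OG = 259/(259 − 13.6) = 1.0554
FG = 259/(259 − 4.4) = 1.0173
ABV = (1.0554 − 1.0173)·131.25

5.0056 % ABV


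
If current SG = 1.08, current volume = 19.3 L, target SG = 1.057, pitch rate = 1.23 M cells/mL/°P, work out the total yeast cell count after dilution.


V_w = V·((SG_c−1)/(SG_t−1)−1);  °P = 259 − 259/SG_t;  cells = rate·(V+V_w)·°P
V_w = 19.3·((1.08−1)/(1.057−1)−1) = 7.7877
V_final = 19.3 + 7.7877 = 27.0877
°P = 259 − 259/1.057 = 13.9669
cells = 1.23·27.0877·13.9669

465.3473 billion cells


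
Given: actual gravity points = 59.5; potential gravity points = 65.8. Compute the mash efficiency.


efficiency = actual / potential × 100
efficiency = 59.5 / 65.8 × 100

90.4255 %


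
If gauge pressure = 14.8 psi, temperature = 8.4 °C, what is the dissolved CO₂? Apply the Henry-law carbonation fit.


vols = (P + 14.695)·(0.01821 + 0.09011·e^(−0.04·T))
vols = (14.8 + 14.695)·(0.01821 + 0.09011·e^(−0.04·8.4))

2.4364 volumes


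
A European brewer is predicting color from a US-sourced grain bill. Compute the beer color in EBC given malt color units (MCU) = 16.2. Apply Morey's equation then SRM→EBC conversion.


SRM = 1.4922·MCU^0.6859;  EBC = SRM·1.97
SRM = 1.4922·16.2^0.6859 = 10.0794
EBC = 10.0794·1.97

19.8564 EBC


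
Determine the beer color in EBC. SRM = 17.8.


EBC = SRM · 1.97
EBC = 17.8 · 1.97

35.0660 EBC


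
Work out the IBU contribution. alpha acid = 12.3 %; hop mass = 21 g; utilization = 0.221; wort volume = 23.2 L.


IBU = (α/100)·mass·U·1000 / V
IBU = (12.3/100)·21·0.221·1000 / 23.2

24.6053 IBU


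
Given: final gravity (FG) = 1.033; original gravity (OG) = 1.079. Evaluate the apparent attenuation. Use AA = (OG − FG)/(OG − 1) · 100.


AA = (1.079 − 1.033)/(1.079 − 1) · 100

58.2278 %


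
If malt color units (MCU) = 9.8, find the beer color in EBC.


SRM = 1.4922·MCU^0.6859;  EBC = SRM·1.97
SRM = 1.4922·9.8^0.6859 = 7.1402
EBC = 7.1402·1.97

14.0661 EBC


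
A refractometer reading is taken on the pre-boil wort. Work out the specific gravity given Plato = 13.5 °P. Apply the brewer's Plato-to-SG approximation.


SG = 259/(259 − P)
SG = 259/(259 − 13.5)

1.0550


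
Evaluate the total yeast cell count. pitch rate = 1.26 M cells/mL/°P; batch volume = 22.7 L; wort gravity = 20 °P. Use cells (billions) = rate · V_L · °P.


cells = 1.26 · 22.7 · 20

572.0400 billion cells


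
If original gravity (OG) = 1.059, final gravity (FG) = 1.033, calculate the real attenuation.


AA = (OG−FG)/(OG−1)·100;  RA = AA·0.8192
AA = (1.059 − 1.033)/(1.059 − 1)·100 = 44.0678
RA = 44.0678·0.8192

36.1003 %


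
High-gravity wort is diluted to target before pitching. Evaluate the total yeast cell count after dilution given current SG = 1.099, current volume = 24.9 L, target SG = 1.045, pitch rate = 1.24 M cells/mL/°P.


V_w = V·((SG_c−1)/(SG_t−1)−1);  °P = 259 − 259/SG_t;  cells = rate·(V+V_w)·°P
V_w = 24.9·((1.099−1)/(1.045−1)−1) = 29.8800
V_final = 24.9 + 29.8800 = 54.7800
°P = 259 − 259/1.045 = 11.1531
cells = 1.24·54.7800·11.1531

757.5995 billion cells


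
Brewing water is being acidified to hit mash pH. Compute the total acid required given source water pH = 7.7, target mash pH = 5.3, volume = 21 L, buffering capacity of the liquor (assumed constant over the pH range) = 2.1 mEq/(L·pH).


acid = buffering capacity · (pH_source − pH_target) · V
acid = 2.1 · (7.7 − 5.3) · 21

105.8400 mEq


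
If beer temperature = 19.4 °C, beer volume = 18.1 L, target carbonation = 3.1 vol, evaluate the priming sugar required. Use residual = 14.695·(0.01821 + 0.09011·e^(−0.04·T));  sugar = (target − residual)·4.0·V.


residual = 14.695·(0.01821 + 0.09011·e^(−0.04·19.4)) = 0.8770
sugar = (3.1 − 0.8770)·4.0·18.1

160.9427 g


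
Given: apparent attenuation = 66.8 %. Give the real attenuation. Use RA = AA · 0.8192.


RA = 66.8 · 0.8192

54.7226 %


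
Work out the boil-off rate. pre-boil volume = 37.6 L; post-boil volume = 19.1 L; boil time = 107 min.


rate = (V_pre − V_post) / (t_min/60)
rate = (37.6 − 19.1) / (107/60)

10.3738 L/hr


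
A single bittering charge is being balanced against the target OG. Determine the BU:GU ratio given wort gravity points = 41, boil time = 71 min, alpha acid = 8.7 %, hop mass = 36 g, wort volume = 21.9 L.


U = 1.65·0.000125^(GP/1000)·(1−e^(−0.04t))/4.15;  IBU = (α/100)·m·U·1000/V;  BU:GU = IBU/GP
U = 1.65·0.000125^(41/1000)·(1−e^(−0.04·71))/4.15 = 0.2590
IBU = (8.7/100)·36·0.2590·1000/21.9 = 37.0375
BU:GU = 37.0375/41

0.9034


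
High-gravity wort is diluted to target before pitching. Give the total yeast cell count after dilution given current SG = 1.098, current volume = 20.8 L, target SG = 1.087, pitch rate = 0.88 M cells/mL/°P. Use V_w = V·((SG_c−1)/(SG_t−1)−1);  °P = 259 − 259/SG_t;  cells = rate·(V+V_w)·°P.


V_w = 20.8·((1.098−1)/(1.087−1)−1) = 2.6299
V_final = 20.8 + 2.6299 = 23.4299
°P = 259 − 259/1.087 = 20.7295
cells = 0.88·23.4299·20.7295

427.4077 billion cells


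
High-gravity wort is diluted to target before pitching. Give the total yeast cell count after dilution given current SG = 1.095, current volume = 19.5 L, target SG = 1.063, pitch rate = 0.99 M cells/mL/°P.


V_w = V·((SG_c−1)/(SG_t−1)−1);  °P = 259 − 259/SG_t;  cells = rate·(V+V_w)·°P
V_w = 19.5·((1.095−1)/(1.063−1)−1) = 9.9048
V_final = 19.5 + 9.9048 = 29.4048
°P = 259 − 259/1.063 = 15.3500
cells = 0.99·29.4048·15.3500

446.8481 billion cells


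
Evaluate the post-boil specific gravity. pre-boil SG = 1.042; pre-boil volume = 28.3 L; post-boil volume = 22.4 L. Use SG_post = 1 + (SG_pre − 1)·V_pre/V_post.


pts_pre = (1.042 − 1)·1000 = 42.0000
pts_post = 42.0000·28.3/22.4 = 53.0625
SG_post = 1 + 53.0625/1000

1.0531


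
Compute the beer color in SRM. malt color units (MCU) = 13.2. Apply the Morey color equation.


SRM = 1.4922 · MCU^0.6859
SRM = 1.4922 · 13.2^0.6859

8.7585 SRM


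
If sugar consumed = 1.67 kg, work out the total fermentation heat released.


Q = m_sugar · 590 kJ/kg
Q = 1.67 · 590

985.3000 kJ


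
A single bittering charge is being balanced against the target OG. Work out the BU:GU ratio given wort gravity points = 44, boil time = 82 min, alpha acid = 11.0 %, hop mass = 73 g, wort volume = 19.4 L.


U = 1.65·0.000125^(GP/1000)·(1−e^(−0.04t))/4.15;  IBU = (α/100)·m·U·1000/V;  BU:GU = IBU/GP
U = 1.65·0.000125^(44/1000)·(1−e^(−0.04·82))/4.15 = 0.2577
IBU = (11.0/100)·73·0.2577·1000/19.4 = 106.6489
BU:GU = 106.6489/44

2.4238


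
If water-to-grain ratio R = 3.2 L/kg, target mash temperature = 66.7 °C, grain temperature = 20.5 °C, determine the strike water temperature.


T_strike = (0.41/R)·(T_mash − T_grain) + T_mash
T_strike = (0.41/3.2)·(66.7 − 20.5) + 66.7

72.6194 °C


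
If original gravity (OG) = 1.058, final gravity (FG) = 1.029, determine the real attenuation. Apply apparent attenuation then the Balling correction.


AA = (OG−FG)/(OG−1)·100;  RA = AA·0.8192
AA = (1.058 − 1.029)/(1.058 − 1)·100 = 50.0000
RA = 50.0000·0.8192

40.9600 %


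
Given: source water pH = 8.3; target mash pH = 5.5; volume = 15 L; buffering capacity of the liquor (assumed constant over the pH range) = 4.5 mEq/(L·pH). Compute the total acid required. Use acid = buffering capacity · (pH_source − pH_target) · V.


acid = 4.5 · (8.3 − 5.5) · 15

189.0000 mEq


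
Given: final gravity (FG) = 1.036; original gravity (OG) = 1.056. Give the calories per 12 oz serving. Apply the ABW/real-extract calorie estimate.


ABW = (OG−FG)·131.25·0.79/FG;  °P = 259 − 259/SG (for OG→OE and FG→AE);  RE = 0.1808·OE + 0.8192·AE;  Cal = (6.9·ABW + 4·(RE−0.1))·FG·3.55
ABW = (1.056 − 1.036)·131.25·0.79/1.036 = 2.0017
OE = 259 − 259/1.056 = 13.7348 °P
AE = 259 − 259/1.036 = 9.0000 °P
RE = 0.1808·13.7348 + 0.8192·9.0000 = 9.8561 °P
Cal = (6.9·2.0017 + 4·(9.8561−0.1))·1.036·3.55

194.3199 kcal


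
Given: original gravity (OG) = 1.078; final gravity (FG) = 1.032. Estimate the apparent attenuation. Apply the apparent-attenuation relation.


AA = (OG − FG)/(OG − 1) · 100
AA = (1.078 − 1.032)/(1.078 − 1) · 100

58.9744 %


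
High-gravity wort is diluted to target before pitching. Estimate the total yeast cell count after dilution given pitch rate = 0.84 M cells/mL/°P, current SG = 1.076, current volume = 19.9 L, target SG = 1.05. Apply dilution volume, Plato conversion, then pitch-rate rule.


V_w = V·((SG_c−1)/(SG_t−1)−1);  °P = 259 − 259/SG_t;  cells = rate·(V+V_w)·°P
V_w = 19.9·((1.076−1)/(1.05−1)−1) = 10.3480
V_final = 19.9 + 10.3480 = 30.2480
°P = 259 − 259/1.05 = 12.3333
cells = 0.84·30.2480·12.3333

313.3693 billion cells


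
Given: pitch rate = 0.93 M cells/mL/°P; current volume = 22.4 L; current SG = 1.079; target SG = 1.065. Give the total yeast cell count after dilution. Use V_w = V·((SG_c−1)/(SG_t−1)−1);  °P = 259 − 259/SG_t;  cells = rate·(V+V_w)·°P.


V_w = 22.4·((1.079−1)/(1.065−1)−1) = 4.8246
V_final = 22.4 + 4.8246 = 27.2246
°P = 259 − 259/1.065 = 15.8075
cells = 0.93·27.2246·15.8075

400.2287 billion cells


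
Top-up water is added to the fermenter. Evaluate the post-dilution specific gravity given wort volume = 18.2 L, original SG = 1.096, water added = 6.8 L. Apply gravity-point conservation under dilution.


SG_new = 1 + (SG_old − 1)·V_old/(V_old + V_water)
pts = (1.096 − 1)·1000·18.2/(18.2 + 6.8) = 69.8880
SG_new = 1 + 69.8880/1000

1.0699


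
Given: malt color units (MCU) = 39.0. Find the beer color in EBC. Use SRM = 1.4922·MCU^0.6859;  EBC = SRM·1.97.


SRM = 1.4922·39.0^0.6859 = 18.4136
EBC = 18.4136·1.97

36.2748 EBC


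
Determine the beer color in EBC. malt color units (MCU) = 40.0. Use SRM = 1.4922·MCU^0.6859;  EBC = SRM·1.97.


SRM = 1.4922·40.0^0.6859 = 18.7361
EBC = 18.7361·1.97

36.9102 EBC


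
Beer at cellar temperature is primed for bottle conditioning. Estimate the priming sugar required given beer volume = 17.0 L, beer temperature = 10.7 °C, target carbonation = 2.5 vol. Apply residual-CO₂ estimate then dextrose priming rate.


residual = 14.695·(0.01821 + 0.09011·e^(−0.04·T));  sugar = (target − residual)·4.0·V
residual = 14.695·(0.01821 + 0.09011·e^(−0.04·10.7)) = 1.1307
sugar = (2.5 − 1.1307)·4.0·17.0

93.1122 g


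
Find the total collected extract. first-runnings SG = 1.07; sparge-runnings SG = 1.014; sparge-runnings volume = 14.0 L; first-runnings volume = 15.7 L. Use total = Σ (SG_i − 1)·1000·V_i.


first = (1.07 − 1)·1000·15.7 = 1099.0000
sparge = (1.014 − 1)·1000·14.0 = 196.0000
total = 1099.0000 + 196.0000

1295.0000 gravity·L


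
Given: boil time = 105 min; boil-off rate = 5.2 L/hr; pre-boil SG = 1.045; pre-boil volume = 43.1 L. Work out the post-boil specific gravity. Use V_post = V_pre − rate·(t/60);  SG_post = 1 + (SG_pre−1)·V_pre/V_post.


V_post = 43.1 − 5.2·(105/60) = 34.0000
SG_post = 1 + (1.045 − 1)·43.1/34.0000

1.0570


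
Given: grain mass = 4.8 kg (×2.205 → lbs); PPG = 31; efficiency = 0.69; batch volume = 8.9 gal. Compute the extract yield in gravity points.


points = lbs × PPG × eff / vol
lbs = 4.8 × 2.205 = 10.5840
points = 10.5840 × 31 × 0.69 / 8.9

25.4373 points


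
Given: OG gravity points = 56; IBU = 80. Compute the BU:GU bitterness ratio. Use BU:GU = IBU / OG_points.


BU:GU = 80 / 56

1.4286


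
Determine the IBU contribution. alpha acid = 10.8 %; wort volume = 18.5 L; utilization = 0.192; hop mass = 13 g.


IBU = (α/100)·mass·U·1000 / V
IBU = (10.8/100)·13·0.192·1000 / 18.5

14.5712 IBU


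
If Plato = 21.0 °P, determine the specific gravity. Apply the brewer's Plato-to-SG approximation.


SG = 259/(259 − P)
SG = 259/(259 − 21.0)

1.0882


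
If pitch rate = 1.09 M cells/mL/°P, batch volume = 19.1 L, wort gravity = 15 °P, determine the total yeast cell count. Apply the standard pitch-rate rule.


cells (billions) = rate · V_L · °P
cells = 1.09 · 19.1 · 15

312.2850 billion cells


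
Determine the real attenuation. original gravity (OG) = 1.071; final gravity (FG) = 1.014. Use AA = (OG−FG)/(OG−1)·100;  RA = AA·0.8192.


AA = (1.071 − 1.014)/(1.071 − 1)·100 = 80.2817
RA = 80.2817·0.8192

65.7668 %


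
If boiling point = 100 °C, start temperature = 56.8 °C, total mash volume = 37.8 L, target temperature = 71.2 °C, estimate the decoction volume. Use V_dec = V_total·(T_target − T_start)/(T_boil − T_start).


V_dec = 37.8·(71.2 − 56.8)/(100 − 56.8)

12.6000 L


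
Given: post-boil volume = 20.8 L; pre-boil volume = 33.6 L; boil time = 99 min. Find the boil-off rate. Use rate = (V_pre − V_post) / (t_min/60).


rate = (33.6 − 20.8) / (99/60)

7.7576 L/hr


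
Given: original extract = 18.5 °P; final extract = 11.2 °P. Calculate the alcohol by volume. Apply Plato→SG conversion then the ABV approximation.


SG = 259/(259 − P);  ABV = (OG − FG)·131.25
OG = 259/(259 − 18.5) = 1.0769
FG = 259/(259 − 11.2) = 1.0452
ABV = (1.0769 − 1.0452)·131.25

4.1640 % ABV


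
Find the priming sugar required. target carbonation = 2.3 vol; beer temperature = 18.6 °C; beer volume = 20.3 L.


residual = 14.695·(0.01821 + 0.09011·e^(−0.04·T));  sugar = (target − residual)·4.0·V
residual = 14.695·(0.01821 + 0.09011·e^(−0.04·18.6)) = 0.8969
sugar = (2.3 − 0.8969)·4.0·20.3

113.9356 g


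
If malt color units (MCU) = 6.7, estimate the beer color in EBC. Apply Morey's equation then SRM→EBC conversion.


SRM = 1.4922·MCU^0.6859;  EBC = SRM·1.97
SRM = 1.4922·6.7^0.6859 = 5.5009
EBC = 5.5009·1.97

10.8367 EBC


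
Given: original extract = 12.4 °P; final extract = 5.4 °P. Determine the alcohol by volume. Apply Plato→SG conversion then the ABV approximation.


SG = 259/(259 − P);  ABV = (OG − FG)·131.25
OG = 259/(259 − 12.4) = 1.0503
FG = 259/(259 − 5.4) = 1.0213
ABV = (1.0503 − 1.0213)·131.25

3.8050 % ABV


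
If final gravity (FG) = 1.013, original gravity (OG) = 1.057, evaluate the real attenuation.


AA = (OG−FG)/(OG−1)·100;  RA = AA·0.8192
AA = (1.057 − 1.013)/(1.057 − 1)·100 = 77.1930
RA = 77.1930·0.8192

63.2365 %


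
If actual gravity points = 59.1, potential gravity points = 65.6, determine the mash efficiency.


efficiency = actual / potential × 100
efficiency = 59.1 / 65.6 × 100

90.0915 %


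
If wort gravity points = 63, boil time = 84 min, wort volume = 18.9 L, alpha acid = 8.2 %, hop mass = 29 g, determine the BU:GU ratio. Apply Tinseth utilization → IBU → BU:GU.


U = 1.65·0.000125^(GP/1000)·(1−e^(−0.04t))/4.15;  IBU = (α/100)·m·U·1000/V;  BU:GU = IBU/GP
U = 1.65·0.000125^(63/1000)·(1−e^(−0.04·84))/4.15 = 0.2179
IBU = (8.2/100)·29·0.2179·1000/18.9 = 27.4118
BU:GU = 27.4118/63

0.4351


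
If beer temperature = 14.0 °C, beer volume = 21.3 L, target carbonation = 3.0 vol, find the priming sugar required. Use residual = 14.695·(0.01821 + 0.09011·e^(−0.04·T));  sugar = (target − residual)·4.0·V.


residual = 14.695·(0.01821 + 0.09011·e^(−0.04·14.0)) = 1.0240
sugar = (3.0 − 1.0240)·4.0·21.3

168.3576 g


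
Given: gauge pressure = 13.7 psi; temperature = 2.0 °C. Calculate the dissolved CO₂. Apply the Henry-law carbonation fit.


vols = (P + 14.695)·(0.01821 + 0.09011·e^(−0.04·T))
vols = (13.7 + 14.695)·(0.01821 + 0.09011·e^(−0.04·2.0))

2.8790 volumes


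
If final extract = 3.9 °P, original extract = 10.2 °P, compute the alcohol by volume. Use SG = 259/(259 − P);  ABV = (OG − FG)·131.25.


OG = 259/(259 − 10.2) = 1.0410
FG = 259/(259 − 3.9) = 1.0153
ABV = (1.0410 − 1.0153)·131.25

3.3743 % ABV


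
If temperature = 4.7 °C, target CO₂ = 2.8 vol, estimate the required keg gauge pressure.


psi = vols/(0.01821 + 0.09011·e^(−0.04·T)) − 14.695
psi = 2.8/(0.01821 + 0.09011·e^(−0.04·4.7)) − 14.695

15.4526 psi


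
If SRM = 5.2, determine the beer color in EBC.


EBC = SRM · 1.97
EBC = 5.2 · 1.97

10.2440 EBC


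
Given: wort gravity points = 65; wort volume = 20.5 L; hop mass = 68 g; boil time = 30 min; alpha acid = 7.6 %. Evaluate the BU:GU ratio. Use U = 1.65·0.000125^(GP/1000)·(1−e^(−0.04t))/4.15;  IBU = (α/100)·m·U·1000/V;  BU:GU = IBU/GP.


U = 1.65·0.000125^(65/1000)·(1−e^(−0.04·30))/4.15 = 0.1549
IBU = (7.6/100)·68·0.1549·1000/20.5 = 39.0535
BU:GU = 39.0535/65

0.6008


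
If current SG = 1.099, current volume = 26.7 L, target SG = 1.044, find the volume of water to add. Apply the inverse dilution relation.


V_water = V·((SG_curr − 1)/(SG_target − 1) − 1)
V_water = 26.7·((1.099 − 1)/(1.044 − 1) − 1)

33.3750 L


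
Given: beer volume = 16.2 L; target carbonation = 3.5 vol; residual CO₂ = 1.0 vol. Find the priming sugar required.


sugar = (target − residual)·4.0·V
sugar = (3.5 − 1.0)·4.0·16.2

162.0000 g


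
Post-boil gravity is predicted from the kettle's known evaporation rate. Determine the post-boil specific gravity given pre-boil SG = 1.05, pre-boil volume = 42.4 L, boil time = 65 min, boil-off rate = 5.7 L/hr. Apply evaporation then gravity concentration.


V_post = V_pre − rate·(t/60);  SG_post = 1 + (SG_pre−1)·V_pre/V_post
V_post = 42.4 − 5.7·(65/60) = 36.2250
SG_post = 1 + (1.05 − 1)·42.4/36.2250

1.0585


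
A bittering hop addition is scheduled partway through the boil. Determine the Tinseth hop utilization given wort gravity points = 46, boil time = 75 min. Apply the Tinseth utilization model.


U = 1.65·0.000125^(GP/1000) · (1 − e^(−0.04·t))/4.15
bigness = 1.65·0.000125^(46/1000) = 1.0913
boil_factor = (1 − e^(−0.04·75))/4.15 = 0.2290
U = 1.0913 · 0.2290

0.2499


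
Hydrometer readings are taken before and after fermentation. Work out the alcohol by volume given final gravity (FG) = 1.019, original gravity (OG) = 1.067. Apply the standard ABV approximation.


ABV = (OG − FG) · 131.25
ABV = (1.067 − 1.019) · 131.25

6.3000 % ABV


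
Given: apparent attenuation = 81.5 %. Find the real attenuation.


RA = AA · 0.8192
RA = 81.5 · 0.8192

66.7648 %


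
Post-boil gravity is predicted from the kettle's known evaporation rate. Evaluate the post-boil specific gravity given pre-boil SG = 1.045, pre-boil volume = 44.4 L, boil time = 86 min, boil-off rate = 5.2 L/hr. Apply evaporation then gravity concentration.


V_post = V_pre − rate·(t/60);  SG_post = 1 + (SG_pre−1)·V_pre/V_post
V_post = 44.4 − 5.2·(86/60) = 36.9467
SG_post = 1 + (1.045 − 1)·44.4/36.9467

1.0541


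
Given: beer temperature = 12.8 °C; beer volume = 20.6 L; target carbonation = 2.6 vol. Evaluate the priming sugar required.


residual = 14.695·(0.01821 + 0.09011·e^(−0.04·T));  sugar = (target − residual)·4.0·V
residual = 14.695·(0.01821 + 0.09011·e^(−0.04·12.8)) = 1.0612
sugar = (2.6 − 1.0612)·4.0·20.6

126.8001 g


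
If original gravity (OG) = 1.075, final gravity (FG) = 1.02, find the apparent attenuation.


AA = (OG − FG)/(OG − 1) · 100
AA = (1.075 − 1.02)/(1.075 − 1) · 100

73.3333 %


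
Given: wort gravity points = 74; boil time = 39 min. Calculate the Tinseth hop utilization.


U = 1.65·0.000125^(GP/1000) · (1 − e^(−0.04·t))/4.15
bigness = 1.65·0.000125^(74/1000) = 0.8485
boil_factor = (1 − e^(−0.04·39))/4.15 = 0.1903
U = 0.8485 · 0.1903

0.1615


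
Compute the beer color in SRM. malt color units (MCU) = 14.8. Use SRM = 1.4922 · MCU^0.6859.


SRM = 1.4922 · 14.8^0.6859

9.4735 SRM


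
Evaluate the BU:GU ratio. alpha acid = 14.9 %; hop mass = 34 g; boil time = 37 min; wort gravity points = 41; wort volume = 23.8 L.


U = 1.65·0.000125^(GP/1000)·(1−e^(−0.04t))/4.15;  IBU = (α/100)·m·U·1000/V;  BU:GU = IBU/GP
U = 1.65·0.000125^(41/1000)·(1−e^(−0.04·37))/4.15 = 0.2124
IBU = (14.9/100)·34·0.2124·1000/23.8 = 45.2187
BU:GU = 45.2187/41

1.1029


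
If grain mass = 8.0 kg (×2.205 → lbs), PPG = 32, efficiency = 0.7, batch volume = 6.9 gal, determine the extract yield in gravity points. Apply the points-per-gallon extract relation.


points = lbs × PPG × eff / vol
lbs = 8.0 × 2.205 = 17.6400
points = 17.6400 × 32 × 0.7 / 6.9

57.2661 points


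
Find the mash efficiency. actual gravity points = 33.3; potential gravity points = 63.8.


efficiency = actual / potential × 100
efficiency = 33.3 / 63.8 × 100

52.1944 %


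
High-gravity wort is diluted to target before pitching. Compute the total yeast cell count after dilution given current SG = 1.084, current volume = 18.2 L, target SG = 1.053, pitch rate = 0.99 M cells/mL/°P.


V_w = V·((SG_c−1)/(SG_t−1)−1);  °P = 259 − 259/SG_t;  cells = rate·(V+V_w)·°P
V_w = 18.2·((1.084−1)/(1.053−1)−1) = 10.6453
V_final = 18.2 + 10.6453 = 28.8453
°P = 259 − 259/1.053 = 13.0361
cells = 0.99·28.8453·13.0361

372.2693 billion cells


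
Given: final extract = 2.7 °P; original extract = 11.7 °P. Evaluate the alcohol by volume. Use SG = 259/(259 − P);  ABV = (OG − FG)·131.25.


OG = 259/(259 − 11.7) = 1.0473
FG = 259/(259 − 2.7) = 1.0105
ABV = (1.0473 − 1.0105)·131.25

4.8269 % ABV


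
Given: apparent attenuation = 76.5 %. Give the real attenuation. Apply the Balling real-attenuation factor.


RA = AA · 0.8192
RA = 76.5 · 0.8192

62.6688 %


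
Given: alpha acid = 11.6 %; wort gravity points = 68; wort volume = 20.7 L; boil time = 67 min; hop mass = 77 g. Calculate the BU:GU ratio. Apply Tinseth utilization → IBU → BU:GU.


U = 1.65·0.000125^(GP/1000)·(1−e^(−0.04t))/4.15;  IBU = (α/100)·m·U·1000/V;  BU:GU = IBU/GP
U = 1.65·0.000125^(68/1000)·(1−e^(−0.04·67))/4.15 = 0.2010
IBU = (11.6/100)·77·0.2010·1000/20.7 = 86.7276
BU:GU = 86.7276/68

1.2754


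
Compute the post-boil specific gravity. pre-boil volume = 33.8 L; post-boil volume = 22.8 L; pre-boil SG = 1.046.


SG_post = 1 + (SG_pre − 1)·V_pre/V_post
pts_pre = (1.046 − 1)·1000 = 46.0000
pts_post = 46.0000·33.8/22.8 = 68.1930
SG_post = 1 + 68.1930/1000

1.0682


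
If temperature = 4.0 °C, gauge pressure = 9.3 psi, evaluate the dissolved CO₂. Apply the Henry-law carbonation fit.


vols = (P + 14.695)·(0.01821 + 0.09011·e^(−0.04·T))
vols = (9.3 + 14.695)·(0.01821 + 0.09011·e^(−0.04·4.0))

2.2794 volumes


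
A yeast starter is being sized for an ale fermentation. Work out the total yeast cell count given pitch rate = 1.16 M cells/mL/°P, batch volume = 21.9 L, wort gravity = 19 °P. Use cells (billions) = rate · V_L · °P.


cells = 1.16 · 21.9 · 19

482.6760 billion cells


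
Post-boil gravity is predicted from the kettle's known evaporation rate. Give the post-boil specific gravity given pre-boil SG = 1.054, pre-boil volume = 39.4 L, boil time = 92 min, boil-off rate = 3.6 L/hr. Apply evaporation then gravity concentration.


V_post = V_pre − rate·(t/60);  SG_post = 1 + (SG_pre−1)·V_pre/V_post
V_post = 39.4 − 3.6·(92/60) = 33.8800
SG_post = 1 + (1.054 − 1)·39.4/33.8800

1.0628


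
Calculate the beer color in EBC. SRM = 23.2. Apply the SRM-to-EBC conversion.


EBC = SRM · 1.97
EBC = 23.2 · 1.97

45.7040 EBC


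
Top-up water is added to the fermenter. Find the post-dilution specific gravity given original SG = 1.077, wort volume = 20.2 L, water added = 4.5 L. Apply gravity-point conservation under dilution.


SG_new = 1 + (SG_old − 1)·V_old/(V_old + V_water)
pts = (1.077 − 1)·1000·20.2/(20.2 + 4.5) = 62.9717
SG_new = 1 + 62.9717/1000

1.0630


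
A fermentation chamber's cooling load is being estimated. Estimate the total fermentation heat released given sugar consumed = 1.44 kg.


Q = m_sugar · 590 kJ/kg
Q = 1.44 · 590

849.6000 kJ


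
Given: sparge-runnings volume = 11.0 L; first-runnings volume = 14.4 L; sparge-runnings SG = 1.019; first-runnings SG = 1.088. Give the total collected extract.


total = Σ (SG_i − 1)·1000·V_i
first = (1.088 − 1)·1000·14.4 = 1267.2000
sparge = (1.019 − 1)·1000·11.0 = 209.0000
total = 1267.2000 + 209.0000

1476.2000 gravity·L


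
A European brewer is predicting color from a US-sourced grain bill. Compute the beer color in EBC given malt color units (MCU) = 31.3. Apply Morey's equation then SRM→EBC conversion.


SRM = 1.4922·MCU^0.6859;  EBC = SRM·1.97
SRM = 1.4922·31.3^0.6859 = 15.8351
EBC = 15.8351·1.97

31.1952 EBC


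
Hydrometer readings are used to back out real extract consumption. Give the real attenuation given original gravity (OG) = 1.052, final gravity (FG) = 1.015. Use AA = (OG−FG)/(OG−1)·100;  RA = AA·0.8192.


AA = (1.052 − 1.015)/(1.052 − 1)·100 = 71.1538
RA = 71.1538·0.8192

58.2892 %


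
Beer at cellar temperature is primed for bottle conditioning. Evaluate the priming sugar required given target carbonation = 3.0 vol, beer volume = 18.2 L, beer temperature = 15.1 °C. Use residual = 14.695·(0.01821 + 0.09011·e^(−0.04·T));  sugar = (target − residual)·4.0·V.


residual = 14.695·(0.01821 + 0.09011·e^(−0.04·15.1)) = 0.9914
sugar = (3.0 − 0.9914)·4.0·18.2

146.2251 g


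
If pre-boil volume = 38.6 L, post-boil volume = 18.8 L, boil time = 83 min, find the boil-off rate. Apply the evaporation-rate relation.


rate = (V_pre − V_post) / (t_min/60)
rate = (38.6 − 18.8) / (83/60)

14.3133 L/hr


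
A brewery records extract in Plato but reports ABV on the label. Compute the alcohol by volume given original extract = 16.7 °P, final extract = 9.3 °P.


SG = 259/(259 − P);  ABV = (OG − FG)·131.25
OG = 259/(259 − 16.7) = 1.0689
FG = 259/(259 − 9.3) = 1.0372
ABV = (1.0689 − 1.0372)·131.25

4.1578 % ABV


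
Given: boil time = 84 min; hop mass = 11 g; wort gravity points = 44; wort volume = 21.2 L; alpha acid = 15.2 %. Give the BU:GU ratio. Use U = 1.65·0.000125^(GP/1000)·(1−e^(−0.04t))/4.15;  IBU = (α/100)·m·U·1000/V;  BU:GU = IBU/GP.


U = 1.65·0.000125^(44/1000)·(1−e^(−0.04·84))/4.15 = 0.2584
IBU = (15.2/100)·11·0.2584·1000/21.2 = 20.3820
BU:GU = 20.3820/44

0.4632


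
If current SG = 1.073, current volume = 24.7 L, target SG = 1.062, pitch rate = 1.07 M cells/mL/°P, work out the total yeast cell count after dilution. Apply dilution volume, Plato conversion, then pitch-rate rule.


V_w = V·((SG_c−1)/(SG_t−1)−1);  °P = 259 − 259/SG_t;  cells = rate·(V+V_w)·°P
V_w = 24.7·((1.073−1)/(1.062−1)−1) = 4.3823
V_final = 24.7 + 4.3823 = 29.0823
°P = 259 − 259/1.062 = 15.1205
cells = 1.07·29.0823·15.1205

470.5208 billion cells


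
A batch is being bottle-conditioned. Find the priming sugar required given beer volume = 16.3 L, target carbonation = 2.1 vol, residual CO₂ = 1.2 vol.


sugar = (target − residual)·4.0·V
sugar = (2.1 − 1.2)·4.0·16.3

58.6800 g


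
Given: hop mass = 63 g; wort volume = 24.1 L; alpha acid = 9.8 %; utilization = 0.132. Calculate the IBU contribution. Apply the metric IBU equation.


IBU = (α/100)·mass·U·1000 / V
IBU = (9.8/100)·63·0.132·1000 / 24.1

33.8161 IBU


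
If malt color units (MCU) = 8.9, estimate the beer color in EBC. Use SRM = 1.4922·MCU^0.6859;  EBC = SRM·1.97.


SRM = 1.4922·8.9^0.6859 = 6.6836
EBC = 6.6836·1.97

13.1668 EBC


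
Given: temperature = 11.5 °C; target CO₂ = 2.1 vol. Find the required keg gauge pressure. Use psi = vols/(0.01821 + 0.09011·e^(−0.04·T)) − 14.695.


psi = 2.1/(0.01821 + 0.09011·e^(−0.04·11.5)) − 14.695

13.2696 psi


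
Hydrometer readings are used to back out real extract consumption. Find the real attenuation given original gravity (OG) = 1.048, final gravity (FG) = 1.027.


AA = (OG−FG)/(OG−1)·100;  RA = AA·0.8192
AA = (1.048 − 1.027)/(1.048 − 1)·100 = 43.7500
RA = 43.7500·0.8192

35.8400 %


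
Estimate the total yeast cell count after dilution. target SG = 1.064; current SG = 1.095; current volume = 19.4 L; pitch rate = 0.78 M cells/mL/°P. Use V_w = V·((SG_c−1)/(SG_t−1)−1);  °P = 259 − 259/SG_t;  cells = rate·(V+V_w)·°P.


V_w = 19.4·((1.095−1)/(1.064−1)−1) = 9.3969
V_final = 19.4 + 9.3969 = 28.7969
°P = 259 − 259/1.064 = 15.5789
cells = 0.78·28.7969·15.5789

349.9275 billion cells


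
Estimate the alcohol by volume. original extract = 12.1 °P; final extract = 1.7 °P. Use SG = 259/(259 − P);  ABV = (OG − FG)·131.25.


OG = 259/(259 − 12.1) = 1.0490
FG = 259/(259 − 1.7) = 1.0066
ABV = (1.0490 − 1.0066)·131.25

5.5651 % ABV


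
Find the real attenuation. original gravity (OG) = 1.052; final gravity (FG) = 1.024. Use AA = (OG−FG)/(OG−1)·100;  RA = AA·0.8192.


AA = (1.052 − 1.024)/(1.052 − 1)·100 = 53.8462
RA = 53.8462·0.8192

44.1108 %


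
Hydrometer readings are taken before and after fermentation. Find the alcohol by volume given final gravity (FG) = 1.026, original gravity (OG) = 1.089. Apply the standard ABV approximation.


ABV = (OG − FG) · 131.25
ABV = (1.089 − 1.026) · 131.25

8.2687 % ABV


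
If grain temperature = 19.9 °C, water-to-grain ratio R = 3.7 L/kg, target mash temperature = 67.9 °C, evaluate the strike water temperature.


T_strike = (0.41/R)·(T_mash − T_grain) + T_mash
T_strike = (0.41/3.7)·(67.9 − 19.9) + 67.9

73.2189 °C


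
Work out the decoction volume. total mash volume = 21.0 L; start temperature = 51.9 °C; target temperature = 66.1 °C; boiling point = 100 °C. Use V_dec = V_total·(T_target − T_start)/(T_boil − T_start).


V_dec = 21.0·(66.1 − 51.9)/(100 − 51.9)

6.1996 L


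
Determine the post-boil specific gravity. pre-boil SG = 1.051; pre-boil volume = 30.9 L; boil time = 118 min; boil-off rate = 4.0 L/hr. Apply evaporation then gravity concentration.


V_post = V_pre − rate·(t/60);  SG_post = 1 + (SG_pre−1)·V_pre/V_post
V_post = 30.9 − 4.0·(118/60) = 23.0333
SG_post = 1 + (1.051 − 1)·30.9/23.0333

1.0684


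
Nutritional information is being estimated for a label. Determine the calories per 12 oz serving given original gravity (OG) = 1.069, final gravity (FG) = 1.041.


ABW = (OG−FG)·131.25·0.79/FG;  °P = 259 − 259/SG (for OG→OE and FG→AE);  RE = 0.1808·OE + 0.8192·AE;  Cal = (6.9·ABW + 4·(RE−0.1))·FG·3.55
ABW = (1.069 − 1.041)·131.25·0.79/1.041 = 2.7889
OE = 259 − 259/1.069 = 16.7175 °P
AE = 259 − 259/1.041 = 10.2008 °P
RE = 0.1808·16.7175 + 0.8192·10.2008 = 11.3790 °P
Cal = (6.9·2.7889 + 4·(11.3790−0.1))·1.041·3.55

237.8434 kcal
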